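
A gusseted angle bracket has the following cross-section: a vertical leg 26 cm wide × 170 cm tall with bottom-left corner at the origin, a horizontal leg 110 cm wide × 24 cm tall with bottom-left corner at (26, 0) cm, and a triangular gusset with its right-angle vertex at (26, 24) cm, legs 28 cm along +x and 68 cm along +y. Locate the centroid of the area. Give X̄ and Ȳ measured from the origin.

X̄ = 38.06 cm, Ȳ = 56.39 cm

vertical leg: A = 26 × 170 = 4420.00, centroid at (13.00, 85.00).
horizontal leg: A = 110 × 24 = 2640.00, centroid at (81.00, 12.00).
gusset: A = ½·28·68 = 952.00, centroid at (35.33, 46.67).
ΣA = 8012.00 cm²
ΣAX̄ = (4420.00)(13.00) + (2640.00)(81.00) + (952.00)(35.33) = 304937.33 cm³
ΣAȲ = (4420.00)(85.00) + (2640.00)(12.00) + (952.00)(46.67) = 451806.67 cm³
X̄ = 304937.33 / 8012.00 = 38.06 cm
Ȳ = 451806.67 / 8012.00 = 56.39 cm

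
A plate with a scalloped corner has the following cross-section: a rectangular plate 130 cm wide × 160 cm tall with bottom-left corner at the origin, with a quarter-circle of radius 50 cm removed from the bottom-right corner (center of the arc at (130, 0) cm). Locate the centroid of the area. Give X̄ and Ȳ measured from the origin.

X̄ = 60.44 cm, Ȳ = 86.13 cm

Part | A | x̄ᵢ | ȳᵢ | A·x̄ᵢ | A·ȳᵢ
plate | 20800.00 | 65.00 | 80.00 | 1352000.00 | 1664000.00
removed quarter-circle | -1963.50 | 108.78 | 21.22 | -213587.74 | -41666.67
Σ | 18836.50 |  |  | 1138412.26 | 1622333.33
X̄ = 1138412.26 / 18836.50 = 60.44 cm
Ȳ = 1622333.33 / 18836.50 = 86.13 cm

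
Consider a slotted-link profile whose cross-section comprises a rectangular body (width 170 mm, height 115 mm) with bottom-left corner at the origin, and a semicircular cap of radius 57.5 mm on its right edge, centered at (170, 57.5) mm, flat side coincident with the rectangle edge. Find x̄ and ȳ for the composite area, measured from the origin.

x̄ = 107.96 mm, ȳ = 57.50 mm

rectangular body: A = 170 × 115 = 19550.00, centroid at (85.00, 57.50).
semicircular end: A = ½π·57.5² = 5193.45, centroid at (194.40, 57.50).
ΣA = 24743.45 mm², ΣAx̄ = 2671375.29 mm³, ΣAȳ = 1422748.11 mm³.
x̄ = 2671375.29/24743.45 = 107.96 mm; ȳ = 1422748.11/24743.45 = 57.50 mm.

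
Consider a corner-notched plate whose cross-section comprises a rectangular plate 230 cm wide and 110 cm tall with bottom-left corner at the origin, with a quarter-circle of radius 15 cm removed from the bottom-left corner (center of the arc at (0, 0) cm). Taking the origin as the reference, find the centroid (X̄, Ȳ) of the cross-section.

X̄ = 115.76 cm, Ȳ = 55.34 cm

plate: A = 230 × 110 = 25300.00, centroid at (115.00, 55.00).
removed quarter-circle: A = −¼π·15² = -176.71, centroid at (6.37, 6.37).
ΣA = 25123.29 cm², ΣAX̄ = 2908375.00 cm³, ΣAȲ = 1390375.00 cm³.
X̄ = 2908375.00/25123.29 = 115.76 cm; Ȳ = 1390375.00/25123.29 = 55.34 cm.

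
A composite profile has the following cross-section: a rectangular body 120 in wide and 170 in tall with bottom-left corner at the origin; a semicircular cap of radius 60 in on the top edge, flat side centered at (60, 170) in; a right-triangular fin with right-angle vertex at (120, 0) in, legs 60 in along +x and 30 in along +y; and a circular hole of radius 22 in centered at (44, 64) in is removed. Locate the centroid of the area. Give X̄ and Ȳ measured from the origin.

X̄ = 63.79 in, Ȳ = 108.16 in

Part | A | x̄ᵢ | ȳᵢ | A·x̄ᵢ | A·ȳᵢ
rectangular body | 20400.00 | 60.00 | 85.00 | 1224000.00 | 1734000.00
semicircular top | 5654.87 | 60.00 | 195.46 | 339292.01 | 1105327.35
triangular fin | 900.00 | 140.00 | 10.00 | 126000.00 | 9000.00
hole | -1520.53 | 44.00 | 64.00 | -66903.36 | -97313.97
Σ | 25434.34 |  |  | 1622388.65 | 2751013.38
X̄ = 1622388.65 / 25434.34 = 63.79 in
Ȳ = 2751013.38 / 25434.34 = 108.16 in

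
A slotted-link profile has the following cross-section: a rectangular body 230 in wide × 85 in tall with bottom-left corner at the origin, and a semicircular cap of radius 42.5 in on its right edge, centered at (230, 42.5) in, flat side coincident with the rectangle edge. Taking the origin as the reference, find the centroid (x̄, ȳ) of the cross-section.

x̄ = 131.86 in, ȳ = 42.50 in

rectangular body: A = 230 × 85 = 19550.00, centroid at (115.00, 42.50).
semicircular end: A = ½π·42.5² = 2837.25, centroid at (248.04, 42.50).
ΣA = 22387.25 in², ΣAx̄ = 2951994.78 in³, ΣAȳ = 951458.16 in³.
x̄ = 2951994.78/22387.25 = 131.86 in; ȳ = 951458.16/22387.25 = 42.50 in.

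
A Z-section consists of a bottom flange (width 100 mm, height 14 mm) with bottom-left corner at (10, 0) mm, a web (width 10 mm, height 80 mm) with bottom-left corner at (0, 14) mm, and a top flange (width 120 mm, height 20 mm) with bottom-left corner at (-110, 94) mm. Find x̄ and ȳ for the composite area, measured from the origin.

Part | A | x̄ᵢ | ȳᵢ | A·x̄ᵢ | A·ȳᵢ
bottom flange | 1400.00 | 60.00 | 7.00 | 84000.00 | 9800.00
web | 800.00 | 5.00 | 54.00 | 4000.00 | 43200.00
top flange | 2400.00 | -50.00 | 104.00 | -120000.00 | 249600.00
Σ | 4600.00 |  |  | -32000.00 | 302600.00
x̄ = -32000.00 / 4600.00 = -6.96 mm
ȳ = 302600.00 / 4600.00 = 65.78 mm

x̄ = -6.96 mm, ȳ = 65.78 mm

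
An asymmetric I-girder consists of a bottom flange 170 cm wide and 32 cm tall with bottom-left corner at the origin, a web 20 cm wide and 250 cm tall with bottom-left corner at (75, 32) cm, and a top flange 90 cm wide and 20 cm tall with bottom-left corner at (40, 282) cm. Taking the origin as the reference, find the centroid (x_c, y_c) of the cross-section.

bottom flange: A = 170 × 32 = 5440.00, centroid at (85.00, 16.00).
web: A = 20 × 250 = 5000.00, centroid at (85.00, 157.00).
top flange: A = 90 × 20 = 1800.00, centroid at (85.00, 292.00).
ΣA = 12240.00 cm²
ΣAx_c = (5440.00)(85.00) + (5000.00)(85.00) + (1800.00)(85.00) = 1040400.00 cm³
ΣAy_c = (5440.00)(16.00) + (5000.00)(157.00) + (1800.00)(292.00) = 1397640.00 cm³
x_c = 1040400.00 / 12240.00 = 85.00 cm
y_c = 1397640.00 / 12240.00 = 114.19 cm

x_c = 85.00 cm, y_c = 114.19 cm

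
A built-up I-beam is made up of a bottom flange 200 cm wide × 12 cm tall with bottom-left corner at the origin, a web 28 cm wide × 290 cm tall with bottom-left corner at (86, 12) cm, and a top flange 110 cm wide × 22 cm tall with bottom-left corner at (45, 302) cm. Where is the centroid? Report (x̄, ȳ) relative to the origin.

x̄ = 100.00 cm, ȳ = 158.17 cm

Part | A | x̄ᵢ | ȳᵢ | A·x̄ᵢ | A·ȳᵢ
bottom flange | 2400.00 | 100.00 | 6.00 | 240000.00 | 14400.00
web | 8120.00 | 100.00 | 157.00 | 812000.00 | 1274840.00
top flange | 2420.00 | 100.00 | 313.00 | 242000.00 | 757460.00
Σ | 12940.00 |  |  | 1294000.00 | 2046700.00
x̄ = 1294000.00 / 12940.00 = 100.00 cm
ȳ = 2046700.00 / 12940.00 = 158.17 cm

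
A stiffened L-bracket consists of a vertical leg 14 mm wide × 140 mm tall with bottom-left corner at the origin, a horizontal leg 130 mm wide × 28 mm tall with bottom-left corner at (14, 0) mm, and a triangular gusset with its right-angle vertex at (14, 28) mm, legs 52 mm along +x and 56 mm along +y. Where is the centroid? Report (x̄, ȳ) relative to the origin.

x̄ = 49.16 mm, ȳ = 36.30 mm

Part | A | x̄ᵢ | ȳᵢ | A·x̄ᵢ | A·ȳᵢ
vertical leg | 1960.00 | 7.00 | 70.00 | 13720.00 | 137200.00
horizontal leg | 3640.00 | 79.00 | 14.00 | 287560.00 | 50960.00
gusset | 1456.00 | 31.33 | 46.67 | 45621.33 | 67946.67
Σ | 7056.00 |  |  | 346901.33 | 256106.67
x̄ = 346901.33 / 7056.00 = 49.16 mm
ȳ = 256106.67 / 7056.00 = 36.30 mm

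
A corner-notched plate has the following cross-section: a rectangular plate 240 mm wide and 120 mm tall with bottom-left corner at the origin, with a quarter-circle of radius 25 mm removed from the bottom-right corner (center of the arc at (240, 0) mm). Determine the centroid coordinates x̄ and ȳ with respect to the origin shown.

x̄ = 118.10 mm, ȳ = 60.86 mm

Part | A | x̄ᵢ | ȳᵢ | A·x̄ᵢ | A·ȳᵢ
plate | 28800.00 | 120.00 | 60.00 | 3456000.00 | 1728000.00
removed quarter-circle | -490.87 | 229.39 | 10.61 | -112601.39 | -5208.33
Σ | 28309.13 |  |  | 3343398.61 | 1722791.67
x̄ = 3343398.61 / 28309.13 = 118.10 mm
ȳ = 1722791.67 / 28309.13 = 60.86 mm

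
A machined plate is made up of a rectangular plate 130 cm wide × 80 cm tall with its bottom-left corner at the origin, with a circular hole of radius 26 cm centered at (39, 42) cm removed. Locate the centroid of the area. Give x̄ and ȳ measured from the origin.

Part | A | x̄ᵢ | ȳᵢ | A·x̄ᵢ | A·ȳᵢ
plate | 10400.00 | 65.00 | 40.00 | 676000.00 | 416000.00
hole | -2123.72 | 39.00 | 42.00 | -82824.95 | -89196.10
Σ | 8276.28 |  |  | 593175.05 | 326803.90
x̄ = 593175.05 / 8276.28 = 71.67 cm
ȳ = 326803.90 / 8276.28 = 39.49 cm

x̄ = 71.67 cm, ȳ = 39.49 cm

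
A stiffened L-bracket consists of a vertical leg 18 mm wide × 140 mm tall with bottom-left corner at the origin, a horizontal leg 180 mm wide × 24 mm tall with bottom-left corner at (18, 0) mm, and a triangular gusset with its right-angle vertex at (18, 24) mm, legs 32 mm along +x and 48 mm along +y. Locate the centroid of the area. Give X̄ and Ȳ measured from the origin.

X̄ = 67.20 mm, Ȳ = 34.04 mm

vertical leg: A = 18 × 140 = 2520.00, centroid at (9.00, 70.00).
horizontal leg: A = 180 × 24 = 4320.00, centroid at (108.00, 12.00).
gusset: A = ½·32·48 = 768.00, centroid at (28.67, 40.00).
ΣA = 7608.00 mm², ΣAX̄ = 511256.00 mm³, ΣAȲ = 258960.00 mm³.
X̄ = 511256.00/7608.00 = 67.20 mm; Ȳ = 258960.00/7608.00 = 34.04 mm.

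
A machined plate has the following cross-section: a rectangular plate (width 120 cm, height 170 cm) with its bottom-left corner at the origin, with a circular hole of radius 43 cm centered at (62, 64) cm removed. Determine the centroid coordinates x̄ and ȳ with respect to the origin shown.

plate: A = 120 × 170 = 20400.00, centroid at (60.00, 85.00).
hole: A = −π·43² = -5808.80, centroid at (62.00, 64.00).
ΣA = 14591.20 cm²
ΣAx̄ = (20400.00)(60.00) + (-5808.80)(62.00) = 863854.10 cm³
ΣAȳ = (20400.00)(85.00) + (-5808.80)(64.00) = 1362236.49 cm³
x̄ = 863854.10 / 14591.20 = 59.20 cm
ȳ = 1362236.49 / 14591.20 = 93.36 cm

x̄ = 59.20 cm, ȳ = 93.36 cm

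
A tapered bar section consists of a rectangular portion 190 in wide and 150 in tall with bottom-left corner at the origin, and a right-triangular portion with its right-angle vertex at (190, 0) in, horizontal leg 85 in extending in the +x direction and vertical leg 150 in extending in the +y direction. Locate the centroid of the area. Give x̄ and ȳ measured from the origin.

rectangular portion: A = 190 × 150 = 28500.00, centroid at (95.00, 75.00).
triangular portion: A = ½·85·150 = 6375.00, centroid at (218.33, 50.00).
ΣA = 34875.00 in²
ΣAx̄ = (28500.00)(95.00) + (6375.00)(218.33) = 4099375.00 in³
ΣAȳ = (28500.00)(75.00) + (6375.00)(50.00) = 2456250.00 in³
x̄ = 4099375.00 / 34875.00 = 117.54 in
ȳ = 2456250.00 / 34875.00 = 70.43 in

x̄ = 117.54 in, ȳ = 70.43 in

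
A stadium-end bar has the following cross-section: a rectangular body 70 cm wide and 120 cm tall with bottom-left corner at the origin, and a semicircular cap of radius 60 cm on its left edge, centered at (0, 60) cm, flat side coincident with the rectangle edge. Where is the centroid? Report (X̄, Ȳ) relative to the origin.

rectangular body: A = 70 × 120 = 8400.00, centroid at (35.00, 60.00).
semicircular end: A = ½π·60² = 5654.87, centroid at (-25.46, 60.00).
ΣA = 14054.87 cm², ΣAX̄ = 150000.00 cm³, ΣAȲ = 843292.01 cm³.
X̄ = 150000.00/14054.87 = 10.67 cm; Ȳ = 843292.01/14054.87 = 60.00 cm.

X̄ = 10.67 cm, Ȳ = 60.00 cm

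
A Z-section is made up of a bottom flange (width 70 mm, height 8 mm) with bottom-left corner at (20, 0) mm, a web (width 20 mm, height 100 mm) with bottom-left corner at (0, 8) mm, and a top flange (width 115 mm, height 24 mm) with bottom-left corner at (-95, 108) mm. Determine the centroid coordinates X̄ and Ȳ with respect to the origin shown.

X̄ = -9.91 mm, Ȳ = 84.48 mm

bottom flange: A = 70 × 8 = 560.00, centroid at (55.00, 4.00).
web: A = 20 × 100 = 2000.00, centroid at (10.00, 58.00).
top flange: A = 115 × 24 = 2760.00, centroid at (-37.50, 120.00).
ΣA = 5320.00 mm²
ΣAX̄ = (560.00)(55.00) + (2000.00)(10.00) + (2760.00)(-37.50) = -52700.00 mm³
ΣAȲ = (560.00)(4.00) + (2000.00)(58.00) + (2760.00)(120.00) = 449440.00 mm³
X̄ = -52700.00 / 5320.00 = -9.91 mm
Ȳ = 449440.00 / 5320.00 = 84.48 mm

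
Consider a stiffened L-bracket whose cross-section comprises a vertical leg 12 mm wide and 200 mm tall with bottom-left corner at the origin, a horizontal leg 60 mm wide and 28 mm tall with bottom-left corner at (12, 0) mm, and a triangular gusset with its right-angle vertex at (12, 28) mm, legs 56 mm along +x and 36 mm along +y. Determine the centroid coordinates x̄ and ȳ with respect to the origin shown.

vertical leg: A = 12 × 200 = 2400.00, centroid at (6.00, 100.00).
horizontal leg: A = 60 × 28 = 1680.00, centroid at (42.00, 14.00).
gusset: A = ½·56·36 = 1008.00, centroid at (30.67, 40.00).
ΣA = 5088.00 mm², ΣAx̄ = 115872.00 mm³, ΣAȳ = 303840.00 mm³.
x̄ = 115872.00/5088.00 = 22.77 mm; ȳ = 303840.00/5088.00 = 59.72 mm.

x̄ = 22.77 mm, ȳ = 59.72 mm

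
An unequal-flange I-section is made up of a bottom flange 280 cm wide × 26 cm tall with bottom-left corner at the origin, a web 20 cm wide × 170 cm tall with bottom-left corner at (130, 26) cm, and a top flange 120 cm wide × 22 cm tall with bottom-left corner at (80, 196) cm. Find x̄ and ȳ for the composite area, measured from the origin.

bottom flange: A = 280 × 26 = 7280.00, centroid at (140.00, 13.00).
web: A = 20 × 170 = 3400.00, centroid at (140.00, 111.00).
top flange: A = 120 × 22 = 2640.00, centroid at (140.00, 207.00).
ΣA = 13320.00 cm²
ΣAx̄ = (7280.00)(140.00) + (3400.00)(140.00) + (2640.00)(140.00) = 1864800.00 cm³
ΣAȳ = (7280.00)(13.00) + (3400.00)(111.00) + (2640.00)(207.00) = 1018520.00 cm³
x̄ = 1864800.00 / 13320.00 = 140.00 cm
ȳ = 1018520.00 / 13320.00 = 76.47 cm

x̄ = 140.00 cm, ȳ = 76.47 cm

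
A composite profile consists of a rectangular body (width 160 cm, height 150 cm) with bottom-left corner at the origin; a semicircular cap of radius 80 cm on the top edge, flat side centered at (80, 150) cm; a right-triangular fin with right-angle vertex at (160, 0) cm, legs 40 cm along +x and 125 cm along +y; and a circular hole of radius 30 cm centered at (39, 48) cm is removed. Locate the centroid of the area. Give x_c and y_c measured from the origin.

Part | A | x̄ᵢ | ȳᵢ | A·x̄ᵢ | A·ȳᵢ
rectangular body | 24000.00 | 80.00 | 75.00 | 1920000.00 | 1800000.00
semicircular top | 10053.10 | 80.00 | 183.95 | 804247.72 | 1849297.81
triangular fin | 2500.00 | 173.33 | 41.67 | 433333.33 | 104166.67
hole | -2827.43 | 39.00 | 48.00 | -110269.90 | -135716.80
Σ | 33725.66 |  |  | 3047311.15 | 3617747.67
x_c = 3047311.15 / 33725.66 = 90.36 cm
y_c = 3617747.67 / 33725.66 = 107.27 cm

x_c = 90.36 cm, y_c = 107.27 cm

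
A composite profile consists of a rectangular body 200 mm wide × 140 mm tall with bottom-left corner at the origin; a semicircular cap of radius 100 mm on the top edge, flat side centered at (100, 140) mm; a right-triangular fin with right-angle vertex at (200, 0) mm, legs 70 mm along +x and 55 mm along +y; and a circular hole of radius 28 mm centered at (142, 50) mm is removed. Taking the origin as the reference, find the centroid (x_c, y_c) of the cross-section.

rectangular body: A = 200 × 140 = 28000.00, centroid at (100.00, 70.00).
semicircular top: A = ½π·100² = 15707.96, centroid at (100.00, 182.44).
triangular fin: A = ½·70·55 = 1925.00, centroid at (223.33, 18.33).
hole: A = −π·28² = -2463.01, centroid at (142.00, 50.00).
ΣA = 43169.95 mm², ΣAx_c = 4450965.77 mm³, ΣAy_c = 4737922.76 mm³.
x_c = 4450965.77/43169.95 = 103.10 mm; y_c = 4737922.76/43169.95 = 109.75 mm.

x_c = 103.10 mm, y_c = 109.75 mm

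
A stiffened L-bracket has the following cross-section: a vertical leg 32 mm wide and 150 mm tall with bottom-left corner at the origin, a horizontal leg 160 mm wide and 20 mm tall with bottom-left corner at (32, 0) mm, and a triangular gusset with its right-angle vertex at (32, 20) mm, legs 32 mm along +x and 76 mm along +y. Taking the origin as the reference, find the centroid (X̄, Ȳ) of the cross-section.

X̄ = 52.85 mm, Ȳ = 48.52 mm

vertical leg: A = 32 × 150 = 4800.00, centroid at (16.00, 75.00).
horizontal leg: A = 160 × 20 = 3200.00, centroid at (112.00, 10.00).
gusset: A = ½·32·76 = 1216.00, centroid at (42.67, 45.33).
ΣA = 9216.00 mm²
ΣAX̄ = (4800.00)(16.00) + (3200.00)(112.00) + (1216.00)(42.67) = 487082.67 mm³
ΣAȲ = (4800.00)(75.00) + (3200.00)(10.00) + (1216.00)(45.33) = 447125.33 mm³
X̄ = 487082.67 / 9216.00 = 52.85 mm
Ȳ = 447125.33 / 9216.00 = 48.52 mm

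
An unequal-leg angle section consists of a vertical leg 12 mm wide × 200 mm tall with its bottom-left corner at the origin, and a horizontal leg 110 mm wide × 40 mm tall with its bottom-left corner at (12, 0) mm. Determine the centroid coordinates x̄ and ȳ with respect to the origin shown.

vertical leg: A = 12 × 200 = 2400.00, centroid at (6.00, 100.00).
horizontal leg: A = 110 × 40 = 4400.00, centroid at (67.00, 20.00).
ΣA = 6800.00 mm²
ΣAx̄ = (2400.00)(6.00) + (4400.00)(67.00) = 309200.00 mm³
ΣAȳ = (2400.00)(100.00) + (4400.00)(20.00) = 328000.00 mm³
x̄ = 309200.00 / 6800.00 = 45.47 mm
ȳ = 328000.00 / 6800.00 = 48.24 mm

x̄ = 45.47 mm, ȳ = 48.24 mm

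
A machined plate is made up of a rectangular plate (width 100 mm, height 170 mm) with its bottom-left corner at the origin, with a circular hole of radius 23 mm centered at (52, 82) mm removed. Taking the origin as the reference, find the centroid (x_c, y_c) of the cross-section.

Part | A | x̄ᵢ | ȳᵢ | A·x̄ᵢ | A·ȳᵢ
plate | 17000.00 | 50.00 | 85.00 | 850000.00 | 1445000.00
hole | -1661.90 | 52.00 | 82.00 | -86418.93 | -136276.01
Σ | 15338.10 |  |  | 763581.07 | 1308723.99
x_c = 763581.07 / 15338.10 = 49.78 mm
y_c = 1308723.99 / 15338.10 = 85.33 mm

x_c = 49.78 mm, y_c = 85.33 mm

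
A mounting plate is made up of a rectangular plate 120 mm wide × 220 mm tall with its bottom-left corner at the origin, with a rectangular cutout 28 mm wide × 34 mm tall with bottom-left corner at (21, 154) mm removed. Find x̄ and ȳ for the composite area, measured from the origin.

plate: A = 120 × 220 = 26400.00, centroid at (60.00, 110.00).
hole: A = −(28 × 34) = -952.00, centroid at (35.00, 171.00).
ΣA = 25448.00 mm²
ΣAx̄ = (26400.00)(60.00) + (-952.00)(35.00) = 1550680.00 mm³
ΣAȳ = (26400.00)(110.00) + (-952.00)(171.00) = 2741208.00 mm³
x̄ = 1550680.00 / 25448.00 = 60.94 mm
ȳ = 2741208.00 / 25448.00 = 107.72 mm

x̄ = 60.94 mm, ȳ = 107.72 mm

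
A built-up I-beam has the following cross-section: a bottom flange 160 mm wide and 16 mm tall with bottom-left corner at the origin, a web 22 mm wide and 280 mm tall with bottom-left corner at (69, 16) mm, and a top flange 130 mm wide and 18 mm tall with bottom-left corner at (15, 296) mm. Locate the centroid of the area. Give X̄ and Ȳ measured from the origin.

Part | A | x̄ᵢ | ȳᵢ | A·x̄ᵢ | A·ȳᵢ
bottom flange | 2560.00 | 80.00 | 8.00 | 204800.00 | 20480.00
web | 6160.00 | 80.00 | 156.00 | 492800.00 | 960960.00
top flange | 2340.00 | 80.00 | 305.00 | 187200.00 | 713700.00
Σ | 11060.00 |  |  | 884800.00 | 1695140.00
X̄ = 884800.00 / 11060.00 = 80.00 mm
Ȳ = 1695140.00 / 11060.00 = 153.27 mm

X̄ = 80.00 mm, Ȳ = 153.27 mm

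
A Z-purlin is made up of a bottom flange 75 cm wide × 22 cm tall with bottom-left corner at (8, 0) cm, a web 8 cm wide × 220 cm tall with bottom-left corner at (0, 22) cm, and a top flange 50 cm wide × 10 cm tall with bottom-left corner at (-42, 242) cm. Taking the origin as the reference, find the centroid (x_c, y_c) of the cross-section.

Part | A | x̄ᵢ | ȳᵢ | A·x̄ᵢ | A·ȳᵢ
bottom flange | 1650.00 | 45.50 | 11.00 | 75075.00 | 18150.00
web | 1760.00 | 4.00 | 132.00 | 7040.00 | 232320.00
top flange | 500.00 | -17.00 | 247.00 | -8500.00 | 123500.00
Σ | 3910.00 |  |  | 73615.00 | 373970.00
x_c = 73615.00 / 3910.00 = 18.83 cm
y_c = 373970.00 / 3910.00 = 95.64 cm

x_c = 18.83 cm, y_c = 95.64 cm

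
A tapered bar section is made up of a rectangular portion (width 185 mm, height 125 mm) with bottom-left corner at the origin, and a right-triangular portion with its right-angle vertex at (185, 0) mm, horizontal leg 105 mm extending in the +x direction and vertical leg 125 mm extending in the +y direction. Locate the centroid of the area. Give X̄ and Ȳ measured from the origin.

rectangular portion: A = 185 × 125 = 23125.00, centroid at (92.50, 62.50).
triangular portion: A = ½·105·125 = 6562.50, centroid at (220.00, 41.67).
ΣA = 29687.50 mm², ΣAX̄ = 3582812.50 mm³, ΣAȲ = 1718750.00 mm³.
X̄ = 3582812.50/29687.50 = 120.68 mm; Ȳ = 1718750.00/29687.50 = 57.89 mm.

X̄ = 120.68 mm, Ȳ = 57.89 mm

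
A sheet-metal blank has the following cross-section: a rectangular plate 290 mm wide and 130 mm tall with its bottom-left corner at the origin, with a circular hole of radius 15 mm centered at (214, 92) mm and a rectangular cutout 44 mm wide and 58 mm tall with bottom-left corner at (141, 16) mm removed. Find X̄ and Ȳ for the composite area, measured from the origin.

X̄ = 142.25 mm, Ȳ = 65.93 mm

plate: A = 290 × 130 = 37700.00, centroid at (145.00, 65.00).
hole 1: A = −π·15² = -706.86, centroid at (214.00, 92.00).
hole 2: A = −(44 × 58) = -2552.00, centroid at (163.00, 45.00).
ΣA = 34441.14 mm², ΣAX̄ = 4899256.31 mm³, ΣAȲ = 2270629.03 mm³.
X̄ = 4899256.31/34441.14 = 142.25 mm; Ȳ = 2270629.03/34441.14 = 65.93 mm.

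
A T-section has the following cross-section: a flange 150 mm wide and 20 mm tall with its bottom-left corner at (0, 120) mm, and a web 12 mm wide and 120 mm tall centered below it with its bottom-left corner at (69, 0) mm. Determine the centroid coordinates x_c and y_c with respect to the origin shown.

x_c = 75.00 mm, y_c = 107.30 mm

web: A = 12 × 120 = 1440.00, centroid at (75.00, 60.00).
flange: A = 150 × 20 = 3000.00, centroid at (75.00, 130.00).
ΣA = 4440.00 mm²
ΣAx_c = (1440.00)(75.00) + (3000.00)(75.00) = 333000.00 mm³
ΣAy_c = (1440.00)(60.00) + (3000.00)(130.00) = 476400.00 mm³
x_c = 333000.00 / 4440.00 = 75.00 mm
y_c = 476400.00 / 4440.00 = 107.30 mm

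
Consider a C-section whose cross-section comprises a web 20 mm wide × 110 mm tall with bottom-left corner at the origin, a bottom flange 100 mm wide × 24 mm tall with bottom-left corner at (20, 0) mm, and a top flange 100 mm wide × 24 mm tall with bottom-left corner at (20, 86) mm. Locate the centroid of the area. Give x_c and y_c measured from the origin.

x_c = 51.14 mm, y_c = 55.00 mm

web: A = 20 × 110 = 2200.00, centroid at (10.00, 55.00).
bottom flange: A = 100 × 24 = 2400.00, centroid at (70.00, 12.00).
top flange: A = 100 × 24 = 2400.00, centroid at (70.00, 98.00).
ΣA = 7000.00 mm²
ΣAx_c = (2200.00)(10.00) + (2400.00)(70.00) + (2400.00)(70.00) = 358000.00 mm³
ΣAy_c = (2200.00)(55.00) + (2400.00)(12.00) + (2400.00)(98.00) = 385000.00 mm³
x_c = 358000.00 / 7000.00 = 51.14 mm
y_c = 385000.00 / 7000.00 = 55.00 mm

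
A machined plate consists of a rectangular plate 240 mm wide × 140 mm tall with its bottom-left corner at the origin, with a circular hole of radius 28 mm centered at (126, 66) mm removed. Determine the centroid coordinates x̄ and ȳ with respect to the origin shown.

x̄ = 119.53 mm, ȳ = 70.32 mm

plate: A = 240 × 140 = 33600.00, centroid at (120.00, 70.00).
hole: A = −π·28² = -2463.01, centroid at (126.00, 66.00).
ΣA = 31136.99 mm²
ΣAx̄ = (33600.00)(120.00) + (-2463.01)(126.00) = 3721660.91 mm³
ΣAȳ = (33600.00)(70.00) + (-2463.01)(66.00) = 2189441.43 mm³
x̄ = 3721660.91 / 31136.99 = 119.53 mm
ȳ = 2189441.43 / 31136.99 = 70.32 mm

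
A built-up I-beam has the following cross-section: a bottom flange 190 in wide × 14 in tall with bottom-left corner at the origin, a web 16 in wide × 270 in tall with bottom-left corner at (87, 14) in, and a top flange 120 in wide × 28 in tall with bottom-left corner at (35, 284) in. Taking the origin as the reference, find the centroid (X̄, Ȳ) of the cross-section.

bottom flange: A = 190 × 14 = 2660.00, centroid at (95.00, 7.00).
web: A = 16 × 270 = 4320.00, centroid at (95.00, 149.00).
top flange: A = 120 × 28 = 3360.00, centroid at (95.00, 298.00).
ΣA = 10340.00 in², ΣAX̄ = 982300.00 in³, ΣAȲ = 1663580.00 in³.
X̄ = 982300.00/10340.00 = 95.00 in; Ȳ = 1663580.00/10340.00 = 160.89 in.

X̄ = 95.00 in, Ȳ = 160.89 in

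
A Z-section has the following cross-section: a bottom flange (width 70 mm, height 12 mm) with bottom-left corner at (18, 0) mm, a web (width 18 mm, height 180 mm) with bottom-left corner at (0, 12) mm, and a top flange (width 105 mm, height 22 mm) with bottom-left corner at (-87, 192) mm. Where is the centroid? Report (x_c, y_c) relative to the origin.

x_c = -0.94 mm, y_c = 125.89 mm

bottom flange: A = 70 × 12 = 840.00, centroid at (53.00, 6.00).
web: A = 18 × 180 = 3240.00, centroid at (9.00, 102.00).
top flange: A = 105 × 22 = 2310.00, centroid at (-34.50, 203.00).
ΣA = 6390.00 mm²
ΣAx_c = (840.00)(53.00) + (3240.00)(9.00) + (2310.00)(-34.50) = -6015.00 mm³
ΣAy_c = (840.00)(6.00) + (3240.00)(102.00) + (2310.00)(203.00) = 804450.00 mm³
x_c = -6015.00 / 6390.00 = -0.94 mm
y_c = 804450.00 / 6390.00 = 125.89 mm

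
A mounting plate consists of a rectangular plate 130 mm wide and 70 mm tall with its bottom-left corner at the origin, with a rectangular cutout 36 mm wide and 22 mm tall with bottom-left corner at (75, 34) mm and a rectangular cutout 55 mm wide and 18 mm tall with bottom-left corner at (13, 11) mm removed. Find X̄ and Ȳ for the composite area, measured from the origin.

X̄ = 65.28 mm, Ȳ = 35.95 mm

Part | A | x̄ᵢ | ȳᵢ | A·x̄ᵢ | A·ȳᵢ
plate | 9100.00 | 65.00 | 35.00 | 591500.00 | 318500.00
hole 1 | -792.00 | 93.00 | 45.00 | -73656.00 | -35640.00
hole 2 | -990.00 | 40.50 | 20.00 | -40095.00 | -19800.00
Σ | 7318.00 |  |  | 477749.00 | 263060.00
X̄ = 477749.00 / 7318.00 = 65.28 mm
Ȳ = 263060.00 / 7318.00 = 35.95 mm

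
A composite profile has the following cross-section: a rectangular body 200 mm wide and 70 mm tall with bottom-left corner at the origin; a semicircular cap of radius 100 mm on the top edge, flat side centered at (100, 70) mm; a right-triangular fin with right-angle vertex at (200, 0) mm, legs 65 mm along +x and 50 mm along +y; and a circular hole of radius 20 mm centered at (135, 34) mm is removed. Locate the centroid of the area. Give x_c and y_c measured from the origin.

x_c = 105.11 mm, y_c = 74.50 mm

Part | A | x̄ᵢ | ȳᵢ | A·x̄ᵢ | A·ȳᵢ
rectangular body | 14000.00 | 100.00 | 35.00 | 1400000.00 | 490000.00
semicircular top | 15707.96 | 100.00 | 112.44 | 1570796.33 | 1766224.10
triangular fin | 1625.00 | 221.67 | 16.67 | 360208.33 | 27083.33
hole | -1256.64 | 135.00 | 34.00 | -169646.00 | -42725.66
Σ | 30076.33 |  |  | 3161358.66 | 2240581.77
x_c = 3161358.66 / 30076.33 = 105.11 mm
y_c = 2240581.77 / 30076.33 = 74.50 mm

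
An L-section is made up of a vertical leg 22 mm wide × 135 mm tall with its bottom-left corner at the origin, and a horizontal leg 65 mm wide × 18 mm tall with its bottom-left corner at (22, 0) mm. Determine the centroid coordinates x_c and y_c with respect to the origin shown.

x_c = 23.29 mm, y_c = 50.97 mm

vertical leg: A = 22 × 135 = 2970.00, centroid at (11.00, 67.50).
horizontal leg: A = 65 × 18 = 1170.00, centroid at (54.50, 9.00).
ΣA = 4140.00 mm², ΣAx_c = 96435.00 mm³, ΣAy_c = 211005.00 mm³.
x_c = 96435.00/4140.00 = 23.29 mm; y_c = 211005.00/4140.00 = 50.97 mm.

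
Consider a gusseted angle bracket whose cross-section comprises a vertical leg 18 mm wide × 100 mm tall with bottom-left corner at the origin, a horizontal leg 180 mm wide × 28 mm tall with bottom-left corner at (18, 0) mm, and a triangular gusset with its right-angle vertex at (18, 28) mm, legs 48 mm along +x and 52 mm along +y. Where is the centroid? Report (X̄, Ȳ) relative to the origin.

X̄ = 74.55 mm, Ȳ = 26.85 mm

vertical leg: A = 18 × 100 = 1800.00, centroid at (9.00, 50.00).
horizontal leg: A = 180 × 28 = 5040.00, centroid at (108.00, 14.00).
gusset: A = ½·48·52 = 1248.00, centroid at (34.00, 45.33).
ΣA = 8088.00 mm², ΣAX̄ = 602952.00 mm³, ΣAȲ = 217136.00 mm³.
X̄ = 602952.00/8088.00 = 74.55 mm; Ȳ = 217136.00/8088.00 = 26.85 mm.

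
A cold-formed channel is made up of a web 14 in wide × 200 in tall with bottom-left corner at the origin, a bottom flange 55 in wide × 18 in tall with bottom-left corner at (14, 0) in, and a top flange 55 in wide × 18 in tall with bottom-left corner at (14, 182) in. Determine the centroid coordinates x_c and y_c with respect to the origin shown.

x_c = 21.29 in, y_c = 100.00 in

web: A = 14 × 200 = 2800.00, centroid at (7.00, 100.00).
bottom flange: A = 55 × 18 = 990.00, centroid at (41.50, 9.00).
top flange: A = 55 × 18 = 990.00, centroid at (41.50, 191.00).
ΣA = 4780.00 in², ΣAx_c = 101770.00 in³, ΣAy_c = 478000.00 in³.
x_c = 101770.00/4780.00 = 21.29 in; y_c = 478000.00/4780.00 = 100.00 in.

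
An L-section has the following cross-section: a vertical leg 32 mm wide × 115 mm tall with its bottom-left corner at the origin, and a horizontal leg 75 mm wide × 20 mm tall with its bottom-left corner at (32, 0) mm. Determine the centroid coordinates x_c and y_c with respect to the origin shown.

x_c = 31.49 mm, y_c = 43.75 mm

vertical leg: A = 32 × 115 = 3680.00, centroid at (16.00, 57.50).
horizontal leg: A = 75 × 20 = 1500.00, centroid at (69.50, 10.00).
ΣA = 5180.00 mm²
ΣAx_c = (3680.00)(16.00) + (1500.00)(69.50) = 163130.00 mm³
ΣAy_c = (3680.00)(57.50) + (1500.00)(10.00) = 226600.00 mm³
x_c = 163130.00 / 5180.00 = 31.49 mm
y_c = 226600.00 / 5180.00 = 43.75 mm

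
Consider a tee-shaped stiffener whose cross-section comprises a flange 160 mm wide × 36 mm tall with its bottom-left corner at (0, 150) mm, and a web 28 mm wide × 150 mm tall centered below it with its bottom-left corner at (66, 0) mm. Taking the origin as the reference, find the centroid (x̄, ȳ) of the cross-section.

web: A = 28 × 150 = 4200.00, centroid at (80.00, 75.00).
flange: A = 160 × 36 = 5760.00, centroid at (80.00, 168.00).
ΣA = 9960.00 mm², ΣAx̄ = 796800.00 mm³, ΣAȳ = 1282680.00 mm³.
x̄ = 796800.00/9960.00 = 80.00 mm; ȳ = 1282680.00/9960.00 = 128.78 mm.

x̄ = 80.00 mm, ȳ = 128.78 mm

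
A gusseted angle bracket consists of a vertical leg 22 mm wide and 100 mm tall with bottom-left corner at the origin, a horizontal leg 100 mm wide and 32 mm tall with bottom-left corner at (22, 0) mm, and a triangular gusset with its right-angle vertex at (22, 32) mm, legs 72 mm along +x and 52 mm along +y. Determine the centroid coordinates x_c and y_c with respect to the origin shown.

x_c = 46.85 mm, y_c = 34.87 mm

vertical leg: A = 22 × 100 = 2200.00, centroid at (11.00, 50.00).
horizontal leg: A = 100 × 32 = 3200.00, centroid at (72.00, 16.00).
gusset: A = ½·72·52 = 1872.00, centroid at (46.00, 49.33).
ΣA = 7272.00 mm², ΣAx_c = 340712.00 mm³, ΣAy_c = 253552.00 mm³.
x_c = 340712.00/7272.00 = 46.85 mm; y_c = 253552.00/7272.00 = 34.87 mm.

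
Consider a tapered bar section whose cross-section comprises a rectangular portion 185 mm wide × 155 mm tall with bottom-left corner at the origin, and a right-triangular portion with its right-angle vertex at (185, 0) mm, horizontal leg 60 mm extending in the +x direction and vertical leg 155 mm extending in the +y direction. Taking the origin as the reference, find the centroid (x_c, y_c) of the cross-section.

x_c = 108.20 mm, y_c = 73.90 mm

Part | A | x̄ᵢ | ȳᵢ | A·x̄ᵢ | A·ȳᵢ
rectangular portion | 28675.00 | 92.50 | 77.50 | 2652437.50 | 2222312.50
triangular portion | 4650.00 | 205.00 | 51.67 | 953250.00 | 240250.00
Σ | 33325.00 |  |  | 3605687.50 | 2462562.50
x_c = 3605687.50 / 33325.00 = 108.20 mm
y_c = 2462562.50 / 33325.00 = 73.90 mm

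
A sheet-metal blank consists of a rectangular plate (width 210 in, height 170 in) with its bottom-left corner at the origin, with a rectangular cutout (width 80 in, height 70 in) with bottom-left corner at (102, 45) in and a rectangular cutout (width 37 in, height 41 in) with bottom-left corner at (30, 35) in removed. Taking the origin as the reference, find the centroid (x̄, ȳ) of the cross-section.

Part | A | x̄ᵢ | ȳᵢ | A·x̄ᵢ | A·ȳᵢ
plate | 35700.00 | 105.00 | 85.00 | 3748500.00 | 3034500.00
hole 1 | -5600.00 | 142.00 | 80.00 | -795200.00 | -448000.00
hole 2 | -1517.00 | 48.50 | 55.50 | -73574.50 | -84193.50
Σ | 28583.00 |  |  | 2879725.50 | 2502306.50
x̄ = 2879725.50 / 28583.00 = 100.75 in
ȳ = 2502306.50 / 28583.00 = 87.55 in

x̄ = 100.75 in, ȳ = 87.55 in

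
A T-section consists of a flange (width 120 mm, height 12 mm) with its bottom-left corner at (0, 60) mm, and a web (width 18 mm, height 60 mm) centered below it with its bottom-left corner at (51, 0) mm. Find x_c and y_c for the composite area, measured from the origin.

x_c = 60.00 mm, y_c = 50.57 mm

Part | A | x̄ᵢ | ȳᵢ | A·x̄ᵢ | A·ȳᵢ
web | 1080.00 | 60.00 | 30.00 | 64800.00 | 32400.00
flange | 1440.00 | 60.00 | 66.00 | 86400.00 | 95040.00
Σ | 2520.00 |  |  | 151200.00 | 127440.00
x_c = 151200.00 / 2520.00 = 60.00 mm
y_c = 127440.00 / 2520.00 = 50.57 mm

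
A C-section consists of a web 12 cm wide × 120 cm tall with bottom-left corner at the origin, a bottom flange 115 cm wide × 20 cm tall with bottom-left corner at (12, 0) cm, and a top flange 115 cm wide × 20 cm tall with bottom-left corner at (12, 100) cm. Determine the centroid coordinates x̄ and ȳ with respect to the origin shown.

x̄ = 54.36 cm, ȳ = 60.00 cm

web: A = 12 × 120 = 1440.00, centroid at (6.00, 60.00).
bottom flange: A = 115 × 20 = 2300.00, centroid at (69.50, 10.00).
top flange: A = 115 × 20 = 2300.00, centroid at (69.50, 110.00).
ΣA = 6040.00 cm², ΣAx̄ = 328340.00 cm³, ΣAȳ = 362400.00 cm³.
x̄ = 328340.00/6040.00 = 54.36 cm; ȳ = 362400.00/6040.00 = 60.00 cm.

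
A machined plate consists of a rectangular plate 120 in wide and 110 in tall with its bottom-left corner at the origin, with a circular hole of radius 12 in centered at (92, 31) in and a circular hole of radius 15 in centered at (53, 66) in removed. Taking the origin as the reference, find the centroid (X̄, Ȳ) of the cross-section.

plate: A = 120 × 110 = 13200.00, centroid at (60.00, 55.00).
hole 1: A = −π·12² = -452.39, centroid at (92.00, 31.00).
hole 2: A = −π·15² = -706.86, centroid at (53.00, 66.00).
ΣA = 12040.75 in², ΣAX̄ = 712916.69 in³, ΣAȲ = 665323.28 in³.
X̄ = 712916.69/12040.75 = 59.21 in; Ȳ = 665323.28/12040.75 = 55.26 in.

X̄ = 59.21 in, Ȳ = 55.26 in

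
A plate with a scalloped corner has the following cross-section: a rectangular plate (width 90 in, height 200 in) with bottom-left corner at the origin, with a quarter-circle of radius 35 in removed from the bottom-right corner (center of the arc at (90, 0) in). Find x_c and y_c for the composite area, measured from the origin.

x_c = 43.30 in, y_c = 104.81 in

Part | A | x̄ᵢ | ȳᵢ | A·x̄ᵢ | A·ȳᵢ
plate | 18000.00 | 45.00 | 100.00 | 810000.00 | 1800000.00
removed quarter-circle | -962.11 | 75.15 | 14.85 | -72298.48 | -14291.67
Σ | 17037.89 |  |  | 737701.52 | 1785708.33
x_c = 737701.52 / 17037.89 = 43.30 in
y_c = 1785708.33 / 17037.89 = 104.81 in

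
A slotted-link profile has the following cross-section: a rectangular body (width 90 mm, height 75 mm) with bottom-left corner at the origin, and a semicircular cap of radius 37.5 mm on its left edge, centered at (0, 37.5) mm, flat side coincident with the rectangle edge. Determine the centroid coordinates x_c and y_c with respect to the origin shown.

x_c = 29.98 mm, y_c = 37.50 mm

Part | A | x̄ᵢ | ȳᵢ | A·x̄ᵢ | A·ȳᵢ
rectangular body | 6750.00 | 45.00 | 37.50 | 303750.00 | 253125.00
semicircular end | 2208.93 | -15.92 | 37.50 | -35156.25 | 82834.96
Σ | 8958.93 |  |  | 268593.75 | 335959.96
x_c = 268593.75 / 8958.93 = 29.98 mm
y_c = 335959.96 / 8958.93 = 37.50 mm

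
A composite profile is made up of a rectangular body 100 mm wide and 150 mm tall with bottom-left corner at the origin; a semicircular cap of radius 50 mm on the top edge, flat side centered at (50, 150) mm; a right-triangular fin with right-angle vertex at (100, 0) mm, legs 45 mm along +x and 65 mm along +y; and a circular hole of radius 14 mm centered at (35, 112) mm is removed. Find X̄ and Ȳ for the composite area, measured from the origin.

X̄ = 55.27 mm, Ȳ = 89.01 mm

rectangular body: A = 100 × 150 = 15000.00, centroid at (50.00, 75.00).
semicircular top: A = ½π·50² = 3926.99, centroid at (50.00, 171.22).
triangular fin: A = ½·45·65 = 1462.50, centroid at (115.00, 21.67).
hole: A = −π·14² = -615.75, centroid at (35.00, 112.00).
ΣA = 19773.74 mm², ΣAX̄ = 1092985.72 mm³, ΣAȲ = 1760105.21 mm³.
X̄ = 1092985.72/19773.74 = 55.27 mm; Ȳ = 1760105.21/19773.74 = 89.01 mm.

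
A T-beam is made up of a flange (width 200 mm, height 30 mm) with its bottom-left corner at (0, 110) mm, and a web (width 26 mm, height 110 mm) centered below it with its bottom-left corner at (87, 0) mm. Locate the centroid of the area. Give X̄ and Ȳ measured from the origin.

X̄ = 100.00 mm, Ȳ = 102.40 mm

web: A = 26 × 110 = 2860.00, centroid at (100.00, 55.00).
flange: A = 200 × 30 = 6000.00, centroid at (100.00, 125.00).
ΣA = 8860.00 mm², ΣAX̄ = 886000.00 mm³, ΣAȲ = 907300.00 mm³.
X̄ = 886000.00/8860.00 = 100.00 mm; Ȳ = 907300.00/8860.00 = 102.40 mm.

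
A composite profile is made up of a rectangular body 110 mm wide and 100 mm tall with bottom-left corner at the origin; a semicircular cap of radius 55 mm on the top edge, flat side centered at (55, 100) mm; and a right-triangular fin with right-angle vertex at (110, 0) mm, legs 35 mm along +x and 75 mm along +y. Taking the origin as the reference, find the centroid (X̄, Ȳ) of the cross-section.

X̄ = 60.13 mm, Ȳ = 68.50 mm

rectangular body: A = 110 × 100 = 11000.00, centroid at (55.00, 50.00).
semicircular top: A = ½π·55² = 4751.66, centroid at (55.00, 123.34).
triangular fin: A = ½·35·75 = 1312.50, centroid at (121.67, 25.00).
ΣA = 17064.16 mm², ΣAX̄ = 1026028.74 mm³, ΣAȲ = 1168895.06 mm³.
X̄ = 1026028.74/17064.16 = 60.13 mm; Ȳ = 1168895.06/17064.16 = 68.50 mm.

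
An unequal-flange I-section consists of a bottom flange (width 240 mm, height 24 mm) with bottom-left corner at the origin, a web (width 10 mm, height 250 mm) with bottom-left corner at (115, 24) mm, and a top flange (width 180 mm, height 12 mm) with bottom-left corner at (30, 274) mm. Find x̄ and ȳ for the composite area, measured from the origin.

bottom flange: A = 240 × 24 = 5760.00, centroid at (120.00, 12.00).
web: A = 10 × 250 = 2500.00, centroid at (120.00, 149.00).
top flange: A = 180 × 12 = 2160.00, centroid at (120.00, 280.00).
ΣA = 10420.00 mm², ΣAx̄ = 1250400.00 mm³, ΣAȳ = 1046420.00 mm³.
x̄ = 1250400.00/10420.00 = 120.00 mm; ȳ = 1046420.00/10420.00 = 100.42 mm.

x̄ = 120.00 mm, ȳ = 100.42 mm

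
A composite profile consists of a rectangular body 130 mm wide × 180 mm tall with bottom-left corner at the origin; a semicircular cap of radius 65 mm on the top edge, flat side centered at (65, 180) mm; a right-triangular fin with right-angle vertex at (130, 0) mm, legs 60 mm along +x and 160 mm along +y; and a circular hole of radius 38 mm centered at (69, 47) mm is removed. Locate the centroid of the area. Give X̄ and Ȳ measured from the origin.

rectangular body: A = 130 × 180 = 23400.00, centroid at (65.00, 90.00).
semicircular top: A = ½π·65² = 6636.61, centroid at (65.00, 207.59).
triangular fin: A = ½·60·160 = 4800.00, centroid at (150.00, 53.33).
hole: A = −π·38² = -4536.46, centroid at (69.00, 47.00).
ΣA = 30300.15 mm²
ΣAX̄ = (23400.00)(65.00) + (6636.61)(65.00) + (4800.00)(150.00) + (-4536.46)(69.00) = 2359364.22 mm³
ΣAȲ = (23400.00)(90.00) + (6636.61)(207.59) + (4800.00)(53.33) + (-4536.46)(47.00) = 3526460.33 mm³
X̄ = 2359364.22 / 30300.15 = 77.87 mm
Ȳ = 3526460.33 / 30300.15 = 116.38 mm

X̄ = 77.87 mm, Ȳ = 116.38 mm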